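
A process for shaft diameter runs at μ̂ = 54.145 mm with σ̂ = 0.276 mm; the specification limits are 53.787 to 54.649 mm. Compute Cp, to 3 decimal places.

Cp = (USL − LSL) / (6σ̂) = (54.649 − 53.787) / (6 × 0.276) = 0.8620 / 1.6560 = 0.5205

0.521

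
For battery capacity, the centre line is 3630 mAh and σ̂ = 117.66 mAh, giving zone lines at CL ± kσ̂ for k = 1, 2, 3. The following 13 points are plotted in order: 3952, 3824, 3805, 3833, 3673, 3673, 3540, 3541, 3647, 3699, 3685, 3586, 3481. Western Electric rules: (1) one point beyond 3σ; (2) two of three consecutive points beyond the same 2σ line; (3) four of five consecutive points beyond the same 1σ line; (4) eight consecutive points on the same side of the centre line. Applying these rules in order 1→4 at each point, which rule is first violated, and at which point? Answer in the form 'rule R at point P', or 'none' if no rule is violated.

Zone of each point (C = within 1σ̂, B = 1σ̂–2σ̂, A = 2σ̂–3σ̂, * = beyond 3σ̂; sign = side of CL): 1:+A, 2:+B, 3:+B, 4:+B, 5:+C, 6:+C, 7:-C, 8:-C, 9:+C, 10:+C, 11:+C, 12:-C, 13:-B
Rule 3 (four of five consecutive points beyond the same 1σ limit) is satisfied at point 4.

rule 3 at point 4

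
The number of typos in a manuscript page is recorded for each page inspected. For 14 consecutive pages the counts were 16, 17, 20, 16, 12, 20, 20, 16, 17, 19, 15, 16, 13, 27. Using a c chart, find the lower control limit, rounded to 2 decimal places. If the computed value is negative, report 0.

4.90

c̄ = (16 + 17 + 20 + 16 + 12 + 20 + 20 + 16 + 17 + 19 + 15 + 16 + 13 + 27) / 14 = 244 / 14 = 17.4286
LCL = c̄ − 3√c̄ = 17.4286 − 3 × 4.1748 = 4.9043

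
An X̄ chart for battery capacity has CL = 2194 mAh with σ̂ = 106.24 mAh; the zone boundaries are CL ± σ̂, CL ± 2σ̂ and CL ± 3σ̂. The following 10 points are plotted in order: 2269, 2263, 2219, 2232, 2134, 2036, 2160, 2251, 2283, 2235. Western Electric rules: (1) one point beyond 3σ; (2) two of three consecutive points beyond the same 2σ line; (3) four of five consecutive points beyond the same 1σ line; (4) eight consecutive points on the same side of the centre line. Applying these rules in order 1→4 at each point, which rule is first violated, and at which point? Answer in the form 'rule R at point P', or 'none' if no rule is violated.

Zone of each point (C = within 1σ̂, B = 1σ̂–2σ̂, A = 2σ̂–3σ̂, * = beyond 3σ̂; sign = side of CL): 1:+C, 2:+C, 3:+C, 4:+C, 5:-C, 6:-B, 7:-C, 8:+C, 9:+C, 10:+C
No rule fires across all 10 points.

none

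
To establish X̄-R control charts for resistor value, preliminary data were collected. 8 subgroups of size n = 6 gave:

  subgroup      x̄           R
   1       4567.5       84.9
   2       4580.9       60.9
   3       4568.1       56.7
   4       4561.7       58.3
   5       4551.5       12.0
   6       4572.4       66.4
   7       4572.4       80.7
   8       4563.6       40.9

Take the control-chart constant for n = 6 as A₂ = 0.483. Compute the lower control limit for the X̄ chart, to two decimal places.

4539.44

X̄̄ = (4567.5 + 4580.9 + 4568.1 + 4561.7 + 4551.5 + 4572.4 + 4572.4 + 4563.6) / 8 = 36538.1000 / 8 = 4567.2625
R̄ = (84.9 + 60.9 + 56.7 + 58.3 + 12.0 + 66.4 + 80.7 + 40.9) / 8 = 460.8000 / 8 = 57.6000
LCL = X̄̄ − A₂·R̄ = 4567.2625 − 0.483 × 57.6000 = 4539.4417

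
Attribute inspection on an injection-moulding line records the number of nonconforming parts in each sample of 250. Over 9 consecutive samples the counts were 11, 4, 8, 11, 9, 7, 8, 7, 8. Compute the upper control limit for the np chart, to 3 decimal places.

16.515

p̄ = Σdᵢ / (k·n) = 73 / (9 × 250) = 0.03244
UCL = np̄ + 3·√(np̄(1−p̄)) = 8.1111 + 3 × √(8.1111×0.96756) = 8.1111 + 3 × 2.8014 = 16.5154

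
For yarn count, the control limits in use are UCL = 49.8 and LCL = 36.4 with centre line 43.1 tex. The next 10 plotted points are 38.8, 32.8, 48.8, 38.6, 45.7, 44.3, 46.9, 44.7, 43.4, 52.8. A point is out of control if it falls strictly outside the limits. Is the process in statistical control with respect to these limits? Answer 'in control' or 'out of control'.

Compare each point to [36.4, 49.8]: sample 2 = 32.8 < LCL; sample 10 = 52.8 > UCL.

out of control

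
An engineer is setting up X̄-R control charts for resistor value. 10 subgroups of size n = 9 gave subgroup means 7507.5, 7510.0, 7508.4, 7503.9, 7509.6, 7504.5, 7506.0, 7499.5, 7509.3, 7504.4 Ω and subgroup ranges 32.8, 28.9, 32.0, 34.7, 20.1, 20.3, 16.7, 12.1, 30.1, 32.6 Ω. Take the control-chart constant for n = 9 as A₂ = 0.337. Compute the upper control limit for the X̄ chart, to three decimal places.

7515.082

X̄̄ = (7507.5 + 7510.0 + 7508.4 + 7503.9 + 7509.6 + 7504.5 + 7506.0 + 7499.5 + 7509.3 + 7504.4) / 10 = 75063.1000 / 10 = 7506.3100
R̄ = (32.8 + 28.9 + 32.0 + 34.7 + 20.1 + 20.3 + 16.7 + 12.1 + 30.1 + 32.6) / 10 = 260.3000 / 10 = 26.0300
UCL = X̄̄ + A₂·R̄ = 7506.3100 + 0.337 × 26.0300 = 7515.0821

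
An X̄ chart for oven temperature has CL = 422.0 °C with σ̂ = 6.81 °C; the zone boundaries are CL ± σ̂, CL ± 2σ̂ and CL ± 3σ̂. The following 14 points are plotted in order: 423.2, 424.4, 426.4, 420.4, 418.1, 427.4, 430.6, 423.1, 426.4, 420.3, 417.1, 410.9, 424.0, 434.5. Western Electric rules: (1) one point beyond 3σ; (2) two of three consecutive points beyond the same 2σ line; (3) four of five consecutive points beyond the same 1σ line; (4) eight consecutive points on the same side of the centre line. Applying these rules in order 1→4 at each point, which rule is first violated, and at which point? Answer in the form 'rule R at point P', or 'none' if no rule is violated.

none

Zone of each point (C = within 1σ̂, B = 1σ̂–2σ̂, A = 2σ̂–3σ̂, * = beyond 3σ̂; sign = side of CL): 1:+C, 2:+C, 3:+C, 4:-C, 5:-C, 6:+C, 7:+B, 8:+C, 9:+C, 10:-C, 11:-C, 12:-B, 13:+C, 14:+B
No rule fires across all 14 points.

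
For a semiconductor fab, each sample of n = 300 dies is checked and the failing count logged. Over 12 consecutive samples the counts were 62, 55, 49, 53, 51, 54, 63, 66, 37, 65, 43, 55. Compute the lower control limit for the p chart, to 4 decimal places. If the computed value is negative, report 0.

0.1146

p̄ = Σdᵢ / (k·n) = 653 / (12 × 300) = 0.18139
LCL = p̄ − 3·√(p̄(1−p̄)/n) = 0.18139 − 3 × 0.02225 = 0.11465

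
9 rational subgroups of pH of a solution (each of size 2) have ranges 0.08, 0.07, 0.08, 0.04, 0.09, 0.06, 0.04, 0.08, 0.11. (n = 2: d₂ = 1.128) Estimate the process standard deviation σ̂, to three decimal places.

0.064

R̄ = (0.08 + 0.07 + 0.08 + 0.04 + 0.09 + 0.06 + 0.04 + 0.08 + 0.11) / 9 = 0.0722
σ̂ = R̄ / d₂ = 0.0722 / 1.128 = 0.0640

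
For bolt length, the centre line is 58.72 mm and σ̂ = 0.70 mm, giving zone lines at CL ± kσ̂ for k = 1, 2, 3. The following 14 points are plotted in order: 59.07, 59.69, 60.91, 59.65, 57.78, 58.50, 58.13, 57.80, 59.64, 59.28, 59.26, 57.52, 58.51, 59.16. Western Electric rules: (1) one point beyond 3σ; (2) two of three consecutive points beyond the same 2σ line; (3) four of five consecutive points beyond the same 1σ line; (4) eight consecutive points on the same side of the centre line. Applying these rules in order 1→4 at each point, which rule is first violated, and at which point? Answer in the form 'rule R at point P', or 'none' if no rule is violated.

Zone of each point (C = within 1σ̂, B = 1σ̂–2σ̂, A = 2σ̂–3σ̂, * = beyond 3σ̂; sign = side of CL): 1:+C, 2:+B, 3:+*, 4:+B, 5:-B, 6:-C, 7:-C, 8:-B, 9:+B, 10:+C, 11:+C, 12:-B, 13:-C, 14:+C
Rule 1 (one point beyond the 3σ limits) is satisfied at point 3.

rule 1 at point 3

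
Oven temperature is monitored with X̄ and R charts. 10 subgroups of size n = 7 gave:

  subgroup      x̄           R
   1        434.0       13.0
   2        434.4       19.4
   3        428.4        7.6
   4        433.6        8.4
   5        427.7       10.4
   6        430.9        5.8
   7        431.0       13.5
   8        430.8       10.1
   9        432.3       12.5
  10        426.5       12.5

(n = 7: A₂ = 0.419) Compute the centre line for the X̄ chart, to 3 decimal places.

430.960

X̄̄ = (434.0 + 434.4 + 428.4 + 433.6 + 427.7 + 430.9 + 431.0 + 430.8 + 432.3 + 426.5) / 10 = 4309.6000 / 10 = 430.9600
CL = X̄̄ = 430.9600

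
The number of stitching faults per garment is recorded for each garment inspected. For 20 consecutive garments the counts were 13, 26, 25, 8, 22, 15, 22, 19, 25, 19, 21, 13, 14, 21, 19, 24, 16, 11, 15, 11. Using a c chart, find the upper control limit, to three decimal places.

30.660

c̄ = (13 + 26 + 25 + 8 + 22 + 15 + 22 + 19 + 25 + 19 + 21 + 13 + 14 + 21 + 19 + 24 + 16 + 11 + 15 + 11) / 20 = 359 / 20 = 17.9500
UCL = c̄ + 3√c̄ = 17.9500 + 3 × √17.9500 = 17.9500 + 3 × 4.2367 = 30.6602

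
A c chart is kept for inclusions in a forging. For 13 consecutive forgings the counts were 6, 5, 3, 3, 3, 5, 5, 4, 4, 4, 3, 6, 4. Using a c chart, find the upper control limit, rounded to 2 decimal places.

10.40

c̄ = (6 + 5 + 3 + 3 + 3 + 5 + 5 + 4 + 4 + 4 + 3 + 6 + 4) / 13 = 55 / 13 = 4.2308
UCL = c̄ + 3√c̄ = 4.2308 + 3 × √4.2308 = 4.2308 + 3 × 2.0569 = 10.4014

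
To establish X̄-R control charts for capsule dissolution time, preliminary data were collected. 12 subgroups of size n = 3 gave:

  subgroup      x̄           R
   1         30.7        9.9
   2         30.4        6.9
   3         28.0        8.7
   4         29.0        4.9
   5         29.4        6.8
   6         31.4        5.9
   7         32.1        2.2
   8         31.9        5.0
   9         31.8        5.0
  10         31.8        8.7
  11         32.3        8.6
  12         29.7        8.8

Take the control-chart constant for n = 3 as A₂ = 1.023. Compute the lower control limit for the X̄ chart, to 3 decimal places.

X̄̄ = (30.7 + 30.4 + 28.0 + 29.0 + 29.4 + 31.4 + 32.1 + 31.9 + 31.8 + 31.8 + 32.3 + 29.7) / 12 = 368.5000 / 12 = 30.7083
R̄ = (9.9 + 6.9 + 8.7 + 4.9 + 6.8 + 5.9 + 2.2 + 5.0 + 5.0 + 8.7 + 8.6 + 8.8) / 12 = 81.4000 / 12 = 6.7833
LCL = X̄̄ − A₂·R̄ = 30.7083 − 1.023 × 6.7833 = 23.7690

23.769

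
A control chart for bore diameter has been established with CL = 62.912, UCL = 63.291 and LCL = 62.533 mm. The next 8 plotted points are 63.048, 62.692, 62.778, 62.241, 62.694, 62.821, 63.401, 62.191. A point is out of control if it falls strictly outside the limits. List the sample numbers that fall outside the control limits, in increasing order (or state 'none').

4, 7, 8

Compare each point to [62.533, 63.291]: sample 4 = 62.241 < LCL; sample 7 = 63.401 > UCL; sample 8 = 62.191 < LCL.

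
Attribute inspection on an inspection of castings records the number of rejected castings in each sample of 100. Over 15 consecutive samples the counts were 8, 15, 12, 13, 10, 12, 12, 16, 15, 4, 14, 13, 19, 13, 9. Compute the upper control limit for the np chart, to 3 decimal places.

p̄ = Σdᵢ / (k·n) = 185 / (15 × 100) = 0.12333
UCL = np̄ + 3·√(np̄(1−p̄)) = 12.3333 + 3 × √(12.3333×0.87667) = 12.3333 + 3 × 3.2882 = 22.1979

22.198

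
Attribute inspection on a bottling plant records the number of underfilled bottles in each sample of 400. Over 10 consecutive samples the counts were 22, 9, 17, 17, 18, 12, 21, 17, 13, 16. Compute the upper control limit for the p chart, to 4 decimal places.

p̄ = Σdᵢ / (k·n) = 162 / (10 × 400) = 0.04050
UCL = p̄ + 3·√(p̄(1−p̄)/n) = 0.04050 + 3 × √(0.04050×0.95950/400) = 0.04050 + 3 × 0.00986 = 0.07007

0.0701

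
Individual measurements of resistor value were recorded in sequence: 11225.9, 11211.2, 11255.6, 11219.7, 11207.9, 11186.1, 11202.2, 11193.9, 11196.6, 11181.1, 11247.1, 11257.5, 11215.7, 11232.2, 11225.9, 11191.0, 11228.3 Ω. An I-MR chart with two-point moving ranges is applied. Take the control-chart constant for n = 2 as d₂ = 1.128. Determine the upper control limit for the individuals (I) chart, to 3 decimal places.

X̄ = (11225.9 + 11211.2 + 11255.6 + 11219.7 + 11207.9 + 11186.1 + 11202.2 + 11193.9 + 11196.6 + 11181.1 + 11247.1 + 11257.5 + 11215.7 + 11232.2 + 11225.9 + 11191.0 + 11228.3) / 17 = 11216.3471
Moving ranges: 14.7, 44.4, 35.9, 11.8, 21.8, 16.1, 8.3, 2.7, 15.5, 66.0, 10.4, 41.8, 16.5, 6.3, 34.9, 37.3; M̄R̄ = 384.4000 / 16 = 24.0250
UCL = X̄ + 3·M̄R̄/d₂ = 11216.3471 + 3 × 24.0250 / 1.128 = 11280.2433

11280.243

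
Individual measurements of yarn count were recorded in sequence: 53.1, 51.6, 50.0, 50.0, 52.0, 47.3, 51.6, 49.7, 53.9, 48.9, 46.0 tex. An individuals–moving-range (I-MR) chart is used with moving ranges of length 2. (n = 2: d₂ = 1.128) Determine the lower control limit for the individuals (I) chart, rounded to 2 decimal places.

X̄ = (53.1 + 51.6 + 50.0 + 50.0 + 52.0 + 47.3 + 51.6 + 49.7 + 53.9 + 48.9 + 46.0) / 11 = 50.3727
Moving ranges: 1.5, 1.6, 0.0, 2.0, 4.7, 4.3, 1.9, 4.2, 5.0, 2.9; M̄R̄ = 28.1000 / 10 = 2.8100
LCL = X̄ − 3·M̄R̄/d₂ = 50.3727 − 3 × 2.8100 / 1.128 = 42.8993

42.90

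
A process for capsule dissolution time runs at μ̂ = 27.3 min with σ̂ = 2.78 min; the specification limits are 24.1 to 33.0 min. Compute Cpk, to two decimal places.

Cpu = (USL − μ̂) / (3σ̂) = (33.0 − 27.3) / (3 × 2.78) = 0.6835; Cpl = (μ̂ − LSL) / (3σ̂) = (27.3 − 24.1) / (3 × 2.78) = 0.3837; Cpk = min(Cpu, Cpl) = 0.3837

0.38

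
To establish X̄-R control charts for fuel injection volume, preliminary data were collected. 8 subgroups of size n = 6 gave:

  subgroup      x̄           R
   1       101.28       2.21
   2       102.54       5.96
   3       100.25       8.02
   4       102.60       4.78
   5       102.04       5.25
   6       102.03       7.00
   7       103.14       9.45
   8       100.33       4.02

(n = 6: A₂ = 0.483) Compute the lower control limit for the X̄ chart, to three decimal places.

X̄̄ = (101.28 + 102.54 + 100.25 + 102.60 + 102.04 + 102.03 + 103.14 + 100.33) / 8 = 814.2100 / 8 = 101.7763
R̄ = (2.21 + 5.96 + 8.02 + 4.78 + 5.25 + 7.00 + 9.45 + 4.02) / 8 = 46.6900 / 8 = 5.8362
LCL = X̄̄ − A₂·R̄ = 101.7763 − 0.483 × 5.8362 = 98.9573

98.957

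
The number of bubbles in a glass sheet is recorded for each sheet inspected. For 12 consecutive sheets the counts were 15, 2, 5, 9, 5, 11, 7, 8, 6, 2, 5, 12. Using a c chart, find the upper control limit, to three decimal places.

15.328

c̄ = (15 + 2 + 5 + 9 + 5 + 11 + 7 + 8 + 6 + 2 + 5 + 12) / 12 = 87 / 12 = 7.2500
UCL = c̄ + 3√c̄ = 7.2500 + 3 × √7.2500 = 7.2500 + 3 × 2.6926 = 15.3277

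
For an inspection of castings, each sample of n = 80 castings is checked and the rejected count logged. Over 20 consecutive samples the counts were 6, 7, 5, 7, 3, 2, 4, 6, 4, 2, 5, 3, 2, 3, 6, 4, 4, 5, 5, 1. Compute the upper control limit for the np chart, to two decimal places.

p̄ = Σdᵢ / (k·n) = 84 / (20 × 80) = 0.05250
UCL = np̄ + 3·√(np̄(1−p̄)) = 4.2000 + 3 × √(4.2000×0.94750) = 4.2000 + 3 × 1.9949 = 10.1846

10.18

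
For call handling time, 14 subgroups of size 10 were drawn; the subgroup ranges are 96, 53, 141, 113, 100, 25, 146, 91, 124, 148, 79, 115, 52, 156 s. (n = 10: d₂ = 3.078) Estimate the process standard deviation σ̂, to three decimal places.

R̄ = (96 + 53 + 141 + 113 + 100 + 25 + 146 + 91 + 124 + 148 + 79 + 115 + 52 + 156) / 14 = 102.7857
σ̂ = R̄ / d₂ = 102.7857 / 3.078 = 33.3937

33.394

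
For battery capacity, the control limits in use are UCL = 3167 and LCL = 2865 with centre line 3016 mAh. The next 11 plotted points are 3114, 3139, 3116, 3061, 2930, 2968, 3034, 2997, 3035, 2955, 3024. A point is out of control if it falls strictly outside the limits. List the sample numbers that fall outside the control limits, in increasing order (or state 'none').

All 11 points lie within [2865, 3167].

none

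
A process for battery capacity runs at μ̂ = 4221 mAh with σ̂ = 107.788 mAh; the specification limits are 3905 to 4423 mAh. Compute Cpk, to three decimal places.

Cpu = (USL − μ̂) / (3σ̂) = (4423 − 4221) / (3 × 107.788) = 0.6247; Cpl = (μ̂ − LSL) / (3σ̂) = (4221 − 3905) / (3 × 107.788) = 0.9772; Cpk = min(Cpu, Cpl) = 0.6247

0.625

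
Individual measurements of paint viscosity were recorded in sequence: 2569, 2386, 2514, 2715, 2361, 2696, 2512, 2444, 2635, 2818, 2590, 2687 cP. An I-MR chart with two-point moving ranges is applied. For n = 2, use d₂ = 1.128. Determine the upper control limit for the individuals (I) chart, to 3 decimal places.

3097.559

X̄ = (2569 + 2386 + 2514 + 2715 + 2361 + 2696 + 2512 + 2444 + 2635 + 2818 + 2590 + 2687) / 12 = 2577.2500
Moving ranges: 183, 128, 201, 354, 335, 184, 68, 191, 183, 228, 97; M̄R̄ = 2152.0000 / 11 = 195.6364
UCL = X̄ + 3·M̄R̄/d₂ = 2577.2500 + 3 × 195.6364 / 1.128 = 3097.5595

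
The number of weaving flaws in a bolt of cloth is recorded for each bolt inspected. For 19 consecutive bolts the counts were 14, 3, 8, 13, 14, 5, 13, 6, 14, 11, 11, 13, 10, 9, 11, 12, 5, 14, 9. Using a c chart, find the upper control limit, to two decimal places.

19.87

c̄ = (14 + 3 + 8 + 13 + 14 + 5 + 13 + 6 + 14 + 11 + 11 + 13 + 10 + 9 + 11 + 12 + 5 + 14 + 9) / 19 = 195 / 19 = 10.2632
UCL = c̄ + 3√c̄ = 10.2632 + 3 × √10.2632 = 10.2632 + 3 × 3.2036 = 19.8740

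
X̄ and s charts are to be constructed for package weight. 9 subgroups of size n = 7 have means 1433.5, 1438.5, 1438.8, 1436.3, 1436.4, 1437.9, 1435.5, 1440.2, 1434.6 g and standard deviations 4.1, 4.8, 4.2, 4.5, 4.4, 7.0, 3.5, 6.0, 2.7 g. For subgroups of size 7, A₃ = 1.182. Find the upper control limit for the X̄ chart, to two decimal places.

X̄̄ = (1433.5 + 1438.5 + 1438.8 + 1436.3 + 1436.4 + 1437.9 + 1435.5 + 1440.2 + 1434.6) / 9 = 1436.8556
s̄ = (4.1 + 4.8 + 4.2 + 4.5 + 4.4 + 7.0 + 3.5 + 6.0 + 2.7) / 9 = 4.5778
UCL = X̄̄ + A₃·s̄ = 1436.8556 + 1.182 × 4.5778 = 1442.2665

1442.27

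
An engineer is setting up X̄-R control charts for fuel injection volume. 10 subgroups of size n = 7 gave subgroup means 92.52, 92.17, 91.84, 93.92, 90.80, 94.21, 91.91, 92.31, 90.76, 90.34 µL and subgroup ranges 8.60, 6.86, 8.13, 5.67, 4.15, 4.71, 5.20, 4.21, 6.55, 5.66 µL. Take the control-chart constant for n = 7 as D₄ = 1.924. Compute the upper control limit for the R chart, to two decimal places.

R̄ = (8.60 + 6.86 + 8.13 + 5.67 + 4.15 + 4.71 + 5.20 + 4.21 + 6.55 + 5.66) / 10 = 59.7400 / 10 = 5.9740
UCL_R = D₄·R̄ = 1.924 × 5.9740 = 11.4940

11.49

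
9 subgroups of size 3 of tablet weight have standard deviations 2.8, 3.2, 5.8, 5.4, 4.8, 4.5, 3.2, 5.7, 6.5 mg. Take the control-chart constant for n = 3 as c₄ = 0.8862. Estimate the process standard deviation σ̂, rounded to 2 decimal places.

5.25

s̄ = (2.8 + 3.2 + 5.8 + 5.4 + 4.8 + 4.5 + 3.2 + 5.7 + 6.5) / 9 = 4.6556
σ̂ = s̄ / c₄ = 4.6556 / 0.8862 = 5.2534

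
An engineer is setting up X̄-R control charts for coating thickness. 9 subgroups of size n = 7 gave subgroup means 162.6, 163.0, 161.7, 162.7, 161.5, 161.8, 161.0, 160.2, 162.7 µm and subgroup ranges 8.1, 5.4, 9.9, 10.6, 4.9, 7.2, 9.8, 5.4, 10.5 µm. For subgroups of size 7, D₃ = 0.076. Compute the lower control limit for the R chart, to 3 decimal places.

0.606

R̄ = (8.1 + 5.4 + 9.9 + 10.6 + 4.9 + 7.2 + 9.8 + 5.4 + 10.5) / 9 = 71.8000 / 9 = 7.9778
LCL_R = D₃·R̄ = 0.076 × 7.9778 = 0.6063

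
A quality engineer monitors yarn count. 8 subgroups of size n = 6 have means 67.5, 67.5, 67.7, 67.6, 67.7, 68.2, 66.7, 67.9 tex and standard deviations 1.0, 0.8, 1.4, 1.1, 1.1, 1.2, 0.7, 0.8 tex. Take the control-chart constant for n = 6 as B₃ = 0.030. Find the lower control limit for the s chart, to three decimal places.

s̄ = (1.0 + 0.8 + 1.4 + 1.1 + 1.1 + 1.2 + 0.7 + 0.8) / 8 = 1.0125
LCL_s = B₃·s̄ = 0.030 × 1.0125 = 0.0304

0.030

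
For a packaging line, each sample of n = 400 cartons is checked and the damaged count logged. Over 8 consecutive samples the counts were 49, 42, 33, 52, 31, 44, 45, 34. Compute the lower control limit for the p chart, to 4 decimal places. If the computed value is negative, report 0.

p̄ = Σdᵢ / (k·n) = 330 / (8 × 400) = 0.10312
LCL = p̄ − 3·√(p̄(1−p̄)/n) = 0.10312 − 3 × 0.01521 = 0.05751

0.0575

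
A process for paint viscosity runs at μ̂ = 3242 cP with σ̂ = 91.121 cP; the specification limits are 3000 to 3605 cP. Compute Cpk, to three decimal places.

Cpu = (USL − μ̂) / (3σ̂) = (3605 − 3242) / (3 × 91.121) = 1.3279; Cpl = (μ̂ − LSL) / (3σ̂) = (3242 − 3000) / (3 × 91.121) = 0.8853; Cpk = min(Cpu, Cpl) = 0.8853

0.885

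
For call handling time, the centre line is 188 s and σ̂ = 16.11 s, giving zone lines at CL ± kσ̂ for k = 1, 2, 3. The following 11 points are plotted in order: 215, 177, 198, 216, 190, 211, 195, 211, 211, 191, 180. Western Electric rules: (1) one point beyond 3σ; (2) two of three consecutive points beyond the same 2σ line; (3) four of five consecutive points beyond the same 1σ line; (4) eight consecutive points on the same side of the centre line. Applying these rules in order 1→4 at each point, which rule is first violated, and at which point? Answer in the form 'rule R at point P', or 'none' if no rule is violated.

rule 4 at point 10

Zone of each point (C = within 1σ̂, B = 1σ̂–2σ̂, A = 2σ̂–3σ̂, * = beyond 3σ̂; sign = side of CL): 1:+B, 2:-C, 3:+C, 4:+B, 5:+C, 6:+B, 7:+C, 8:+B, 9:+B, 10:+C, 11:-C
Rule 4 (eight consecutive points on the same side of the centre line) is satisfied at point 10.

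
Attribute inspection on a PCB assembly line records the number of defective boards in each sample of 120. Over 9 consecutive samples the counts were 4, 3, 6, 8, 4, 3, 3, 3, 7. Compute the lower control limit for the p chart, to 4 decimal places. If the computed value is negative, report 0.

0.0000

p̄ = Σdᵢ / (k·n) = 41 / (9 × 120) = 0.03796
LCL = p̄ − 3·√(p̄(1−p̄)/n) = 0.03796 − 3 × 0.01745 = -0.01437 → 0 (negative, so LCL = 0)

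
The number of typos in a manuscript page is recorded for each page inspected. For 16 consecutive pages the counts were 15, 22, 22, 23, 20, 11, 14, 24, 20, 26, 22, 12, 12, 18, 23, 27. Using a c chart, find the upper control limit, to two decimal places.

32.66

c̄ = (15 + 22 + 22 + 23 + 20 + 11 + 14 + 24 + 20 + 26 + 22 + 12 + 12 + 18 + 23 + 27) / 16 = 311 / 16 = 19.4375
UCL = c̄ + 3√c̄ = 19.4375 + 3 × √19.4375 = 19.4375 + 3 × 4.4088 = 32.6639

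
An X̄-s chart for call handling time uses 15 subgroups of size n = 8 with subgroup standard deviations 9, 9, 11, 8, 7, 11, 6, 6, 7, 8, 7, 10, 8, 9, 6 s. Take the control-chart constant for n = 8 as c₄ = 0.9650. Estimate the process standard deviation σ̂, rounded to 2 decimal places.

8.43

s̄ = (9 + 9 + 11 + 8 + 7 + 11 + 6 + 6 + 7 + 8 + 7 + 10 + 8 + 9 + 6) / 15 = 8.1333
σ̂ = s̄ / c₄ = 8.1333 / 0.9650 = 8.4283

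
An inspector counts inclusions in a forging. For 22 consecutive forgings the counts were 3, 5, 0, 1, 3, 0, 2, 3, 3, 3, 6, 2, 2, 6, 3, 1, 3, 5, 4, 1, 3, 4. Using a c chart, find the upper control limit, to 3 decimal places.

7.940

c̄ = (3 + 5 + 0 + 1 + 3 + 0 + 2 + 3 + 3 + 3 + 6 + 2 + 2 + 6 + 3 + 1 + 3 + 5 + 4 + 1 + 3 + 4) / 22 = 63 / 22 = 2.8636
UCL = c̄ + 3√c̄ = 2.8636 + 3 × √2.8636 = 2.8636 + 3 × 1.6922 = 7.9403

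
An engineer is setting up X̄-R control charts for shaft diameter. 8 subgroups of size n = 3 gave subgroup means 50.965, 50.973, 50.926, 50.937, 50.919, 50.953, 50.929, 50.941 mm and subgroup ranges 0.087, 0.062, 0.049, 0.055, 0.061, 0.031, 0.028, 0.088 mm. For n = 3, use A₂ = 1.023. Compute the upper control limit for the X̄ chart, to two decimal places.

X̄̄ = (50.965 + 50.973 + 50.926 + 50.937 + 50.919 + 50.953 + 50.929 + 50.941) / 8 = 407.5430 / 8 = 50.9429
R̄ = (0.087 + 0.062 + 0.049 + 0.055 + 0.061 + 0.031 + 0.028 + 0.088) / 8 = 0.4610 / 8 = 0.0576
UCL = X̄̄ + A₂·R̄ = 50.9429 + 1.023 × 0.0576 = 51.0018

51.00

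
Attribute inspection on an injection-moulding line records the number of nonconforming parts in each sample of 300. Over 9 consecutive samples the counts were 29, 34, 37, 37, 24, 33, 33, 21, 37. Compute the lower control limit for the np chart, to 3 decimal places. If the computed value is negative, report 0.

15.701

p̄ = Σdᵢ / (k·n) = 285 / (9 × 300) = 0.10556
LCL = np̄ − 3·√(np̄(1−p̄)) = 31.6667 − 3 × 5.3220 = 15.7006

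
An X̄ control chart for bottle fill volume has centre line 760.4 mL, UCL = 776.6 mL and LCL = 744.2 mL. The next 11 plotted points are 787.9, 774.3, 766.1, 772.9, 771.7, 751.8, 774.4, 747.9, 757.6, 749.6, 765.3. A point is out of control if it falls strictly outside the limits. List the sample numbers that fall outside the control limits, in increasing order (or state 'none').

1

Compare each point to [744.2, 776.6]: sample 1 = 787.9 > UCL.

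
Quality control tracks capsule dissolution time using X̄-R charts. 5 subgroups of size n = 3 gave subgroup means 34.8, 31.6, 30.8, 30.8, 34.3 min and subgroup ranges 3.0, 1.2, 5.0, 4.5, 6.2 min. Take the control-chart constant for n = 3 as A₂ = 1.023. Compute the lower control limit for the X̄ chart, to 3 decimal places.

28.388

X̄̄ = (34.8 + 31.6 + 30.8 + 30.8 + 34.3) / 5 = 162.3000 / 5 = 32.4600
R̄ = (3.0 + 1.2 + 5.0 + 4.5 + 6.2) / 5 = 19.9000 / 5 = 3.9800
LCL = X̄̄ − A₂·R̄ = 32.4600 − 1.023 × 3.9800 = 28.3885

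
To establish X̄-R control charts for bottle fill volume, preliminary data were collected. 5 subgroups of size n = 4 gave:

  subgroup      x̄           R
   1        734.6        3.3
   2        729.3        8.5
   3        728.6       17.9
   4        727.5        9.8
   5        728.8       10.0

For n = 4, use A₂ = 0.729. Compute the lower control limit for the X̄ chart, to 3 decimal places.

X̄̄ = (734.6 + 729.3 + 728.6 + 727.5 + 728.8) / 5 = 3648.8000 / 5 = 729.7600
R̄ = (3.3 + 8.5 + 17.9 + 9.8 + 10.0) / 5 = 49.5000 / 5 = 9.9000
LCL = X̄̄ − A₂·R̄ = 729.7600 − 0.729 × 9.9000 = 722.5429

722.543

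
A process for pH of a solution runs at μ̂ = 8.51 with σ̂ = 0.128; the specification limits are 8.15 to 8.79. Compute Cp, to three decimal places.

0.833

Cp = (USL − LSL) / (6σ̂) = (8.79 − 8.15) / (6 × 0.128) = 0.6400 / 0.7680 = 0.8333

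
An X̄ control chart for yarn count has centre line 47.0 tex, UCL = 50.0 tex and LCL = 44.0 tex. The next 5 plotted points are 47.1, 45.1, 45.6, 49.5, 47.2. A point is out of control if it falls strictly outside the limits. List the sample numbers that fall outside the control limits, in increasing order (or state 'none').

All 5 points lie within [44.0, 50.0].

none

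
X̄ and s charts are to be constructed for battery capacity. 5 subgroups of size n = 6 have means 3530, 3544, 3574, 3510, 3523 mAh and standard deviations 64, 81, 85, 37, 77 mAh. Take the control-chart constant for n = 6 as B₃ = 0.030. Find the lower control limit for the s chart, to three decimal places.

2.064

s̄ = (64 + 81 + 85 + 37 + 77) / 5 = 68.8000
LCL_s = B₃·s̄ = 0.030 × 68.8000 = 2.0640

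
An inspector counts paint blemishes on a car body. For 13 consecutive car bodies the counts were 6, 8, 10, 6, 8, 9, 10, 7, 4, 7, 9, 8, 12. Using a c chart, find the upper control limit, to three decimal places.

c̄ = (6 + 8 + 10 + 6 + 8 + 9 + 10 + 7 + 4 + 7 + 9 + 8 + 12) / 13 = 104 / 13 = 8.0000
UCL = c̄ + 3√c̄ = 8.0000 + 3 × √8.0000 = 8.0000 + 3 × 2.8284 = 16.4853

16.485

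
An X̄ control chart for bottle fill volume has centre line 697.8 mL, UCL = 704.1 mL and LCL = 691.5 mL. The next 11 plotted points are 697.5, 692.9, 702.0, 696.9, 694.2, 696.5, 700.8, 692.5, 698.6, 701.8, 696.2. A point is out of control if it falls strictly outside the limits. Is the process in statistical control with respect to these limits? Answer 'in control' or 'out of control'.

in control

All 11 points lie within [691.5, 704.1].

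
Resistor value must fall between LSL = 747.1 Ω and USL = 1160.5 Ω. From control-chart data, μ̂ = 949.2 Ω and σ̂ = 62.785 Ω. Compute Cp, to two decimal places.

Cp = (USL − LSL) / (6σ̂) = (1160.5 − 747.1) / (6 × 62.785) = 413.4000 / 376.7100 = 1.0974

1.10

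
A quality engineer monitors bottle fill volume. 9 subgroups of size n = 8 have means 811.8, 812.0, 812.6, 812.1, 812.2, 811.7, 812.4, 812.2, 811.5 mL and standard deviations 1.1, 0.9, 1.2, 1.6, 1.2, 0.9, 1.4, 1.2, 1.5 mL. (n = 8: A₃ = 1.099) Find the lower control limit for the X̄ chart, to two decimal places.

810.71

X̄̄ = (811.8 + 812.0 + 812.6 + 812.1 + 812.2 + 811.7 + 812.4 + 812.2 + 811.5) / 9 = 812.0556
s̄ = (1.1 + 0.9 + 1.2 + 1.6 + 1.2 + 0.9 + 1.4 + 1.2 + 1.5) / 9 = 1.2222
LCL = X̄̄ − A₃·s̄ = 812.0556 − 1.099 × 1.2222 = 810.7123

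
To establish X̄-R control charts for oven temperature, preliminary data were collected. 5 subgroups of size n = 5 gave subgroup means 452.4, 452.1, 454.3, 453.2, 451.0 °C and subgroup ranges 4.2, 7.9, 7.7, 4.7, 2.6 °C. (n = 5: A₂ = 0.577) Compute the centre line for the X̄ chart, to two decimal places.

452.60

X̄̄ = (452.4 + 452.1 + 454.3 + 453.2 + 451.0) / 5 = 2263.0000 / 5 = 452.6000
CL = X̄̄ = 452.6000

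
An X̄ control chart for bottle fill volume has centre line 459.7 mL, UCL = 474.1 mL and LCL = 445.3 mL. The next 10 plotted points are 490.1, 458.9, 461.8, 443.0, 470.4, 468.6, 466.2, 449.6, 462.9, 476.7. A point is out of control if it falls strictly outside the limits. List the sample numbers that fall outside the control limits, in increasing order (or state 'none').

Compare each point to [445.3, 474.1]: sample 1 = 490.1 > UCL; sample 4 = 443.0 < LCL; sample 10 = 476.7 > UCL.

1, 4, 10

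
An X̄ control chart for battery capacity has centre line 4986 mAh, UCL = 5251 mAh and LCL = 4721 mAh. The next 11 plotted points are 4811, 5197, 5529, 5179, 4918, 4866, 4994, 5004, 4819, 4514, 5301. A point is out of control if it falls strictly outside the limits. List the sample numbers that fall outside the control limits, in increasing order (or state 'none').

3, 10, 11

Compare each point to [4721, 5251]: sample 3 = 5529 > UCL; sample 10 = 4514 < LCL; sample 11 = 5301 > UCL.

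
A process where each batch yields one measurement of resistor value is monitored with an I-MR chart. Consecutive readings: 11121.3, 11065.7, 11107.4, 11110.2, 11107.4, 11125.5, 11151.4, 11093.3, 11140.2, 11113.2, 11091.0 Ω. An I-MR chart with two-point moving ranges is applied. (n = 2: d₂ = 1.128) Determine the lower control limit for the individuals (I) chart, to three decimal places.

11031.429

X̄ = (11121.3 + 11065.7 + 11107.4 + 11110.2 + 11107.4 + 11125.5 + 11151.4 + 11093.3 + 11140.2 + 11113.2 + 11091.0) / 11 = 11111.5091
Moving ranges: 55.6, 41.7, 2.8, 2.8, 18.1, 25.9, 58.1, 46.9, 27.0, 22.2; M̄R̄ = 301.1000 / 10 = 30.1100
LCL = X̄ − 3·M̄R̄/d₂ = 11111.5091 − 3 × 30.1100 / 1.128 = 11031.4293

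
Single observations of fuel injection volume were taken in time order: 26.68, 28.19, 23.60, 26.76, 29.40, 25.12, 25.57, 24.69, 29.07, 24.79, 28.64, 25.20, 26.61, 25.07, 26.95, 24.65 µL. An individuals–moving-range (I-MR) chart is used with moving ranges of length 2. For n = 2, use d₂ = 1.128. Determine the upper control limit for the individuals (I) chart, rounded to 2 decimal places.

X̄ = (26.68 + 28.19 + 23.60 + 26.76 + 29.40 + 25.12 + 25.57 + 24.69 + 29.07 + 24.79 + 28.64 + 25.20 + 26.61 + 25.07 + 26.95 + 24.65) / 16 = 26.3119
Moving ranges: 1.51, 4.59, 3.16, 2.64, 4.28, 0.45, 0.88, 4.38, 4.28, 3.85, 3.44, 1.41, 1.54, 1.88, 2.30; M̄R̄ = 40.5900 / 15 = 2.7060
UCL = X̄ + 3·M̄R̄/d₂ = 26.3119 + 3 × 2.7060 / 1.128 = 33.5087

33.51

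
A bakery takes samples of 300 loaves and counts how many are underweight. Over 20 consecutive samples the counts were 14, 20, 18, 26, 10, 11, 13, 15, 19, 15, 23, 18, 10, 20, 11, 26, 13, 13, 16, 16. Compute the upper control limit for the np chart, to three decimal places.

p̄ = Σdᵢ / (k·n) = 327 / (20 × 300) = 0.05450
UCL = np̄ + 3·√(np̄(1−p̄)) = 16.3500 + 3 × √(16.3500×0.94550) = 16.3500 + 3 × 3.9318 = 28.1454

28.145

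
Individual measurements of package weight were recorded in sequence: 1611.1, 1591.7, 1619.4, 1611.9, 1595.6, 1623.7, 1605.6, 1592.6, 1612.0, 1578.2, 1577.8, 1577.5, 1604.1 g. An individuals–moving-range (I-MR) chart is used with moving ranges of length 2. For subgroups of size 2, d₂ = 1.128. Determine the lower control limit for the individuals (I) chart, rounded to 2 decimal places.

1553.42

X̄ = (1611.1 + 1591.7 + 1619.4 + 1611.9 + 1595.6 + 1623.7 + 1605.6 + 1592.6 + 1612.0 + 1578.2 + 1577.8 + 1577.5 + 1604.1) / 13 = 1600.0923
Moving ranges: 19.4, 27.7, 7.5, 16.3, 28.1, 18.1, 13.0, 19.4, 33.8, 0.4, 0.3, 26.6; M̄R̄ = 210.6000 / 12 = 17.5500
LCL = X̄ − 3·M̄R̄/d₂ = 1600.0923 − 3 × 17.5500 / 1.128 = 1553.4168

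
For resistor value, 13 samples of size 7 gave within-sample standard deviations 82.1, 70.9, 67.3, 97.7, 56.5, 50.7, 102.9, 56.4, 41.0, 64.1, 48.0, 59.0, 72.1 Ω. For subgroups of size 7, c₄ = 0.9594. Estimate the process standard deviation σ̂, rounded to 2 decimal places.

s̄ = (82.1 + 70.9 + 67.3 + 97.7 + 56.5 + 50.7 + 102.9 + 56.4 + 41.0 + 64.1 + 48.0 + 59.0 + 72.1) / 13 = 66.8231
σ̂ = s̄ / c₄ = 66.8231 / 0.9594 = 69.6509

69.65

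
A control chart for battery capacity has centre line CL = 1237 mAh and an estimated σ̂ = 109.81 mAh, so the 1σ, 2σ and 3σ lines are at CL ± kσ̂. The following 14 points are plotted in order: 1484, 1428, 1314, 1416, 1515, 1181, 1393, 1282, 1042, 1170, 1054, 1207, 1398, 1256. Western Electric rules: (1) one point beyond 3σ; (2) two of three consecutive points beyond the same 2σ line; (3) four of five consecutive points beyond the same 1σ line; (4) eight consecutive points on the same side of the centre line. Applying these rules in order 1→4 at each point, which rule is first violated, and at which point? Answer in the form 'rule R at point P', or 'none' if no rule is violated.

Zone of each point (C = within 1σ̂, B = 1σ̂–2σ̂, A = 2σ̂–3σ̂, * = beyond 3σ̂; sign = side of CL): 1:+A, 2:+B, 3:+C, 4:+B, 5:+A, 6:-C, 7:+B, 8:+C, 9:-B, 10:-C, 11:-B, 12:-C, 13:+B, 14:+C
Rule 3 (four of five consecutive points beyond the same 1σ limit) is satisfied at point 5.

rule 3 at point 5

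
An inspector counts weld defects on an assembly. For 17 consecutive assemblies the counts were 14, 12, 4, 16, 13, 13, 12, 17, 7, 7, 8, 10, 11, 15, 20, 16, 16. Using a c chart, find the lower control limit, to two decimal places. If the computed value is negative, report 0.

1.84

c̄ = (14 + 12 + 4 + 16 + 13 + 13 + 12 + 17 + 7 + 7 + 8 + 10 + 11 + 15 + 20 + 16 + 16) / 17 = 211 / 17 = 12.4118
LCL = c̄ − 3√c̄ = 12.4118 − 3 × 3.5230 = 1.8427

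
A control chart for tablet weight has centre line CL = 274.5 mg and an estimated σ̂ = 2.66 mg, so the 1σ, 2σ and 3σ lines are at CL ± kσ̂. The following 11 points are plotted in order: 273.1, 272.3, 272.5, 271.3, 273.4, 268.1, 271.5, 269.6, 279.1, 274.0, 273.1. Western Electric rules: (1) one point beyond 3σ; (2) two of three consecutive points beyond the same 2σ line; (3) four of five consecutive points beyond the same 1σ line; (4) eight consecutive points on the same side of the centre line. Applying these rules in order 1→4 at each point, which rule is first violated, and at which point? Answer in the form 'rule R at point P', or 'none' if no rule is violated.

rule 3 at point 8

Zone of each point (C = within 1σ̂, B = 1σ̂–2σ̂, A = 2σ̂–3σ̂, * = beyond 3σ̂; sign = side of CL): 1:-C, 2:-C, 3:-C, 4:-B, 5:-C, 6:-A, 7:-B, 8:-B, 9:+B, 10:-C, 11:-C
Rule 3 (four of five consecutive points beyond the same 1σ limit) is satisfied at point 8.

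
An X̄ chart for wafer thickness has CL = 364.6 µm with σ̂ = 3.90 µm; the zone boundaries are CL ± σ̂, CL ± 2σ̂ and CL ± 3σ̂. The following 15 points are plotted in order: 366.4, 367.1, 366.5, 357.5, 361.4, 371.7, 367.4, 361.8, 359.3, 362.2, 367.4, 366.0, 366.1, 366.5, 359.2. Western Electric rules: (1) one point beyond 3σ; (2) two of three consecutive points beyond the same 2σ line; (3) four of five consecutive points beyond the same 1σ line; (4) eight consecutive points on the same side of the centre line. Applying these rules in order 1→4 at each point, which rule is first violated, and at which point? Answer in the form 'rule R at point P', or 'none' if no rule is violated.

Zone of each point (C = within 1σ̂, B = 1σ̂–2σ̂, A = 2σ̂–3σ̂, * = beyond 3σ̂; sign = side of CL): 1:+C, 2:+C, 3:+C, 4:-B, 5:-C, 6:+B, 7:+C, 8:-C, 9:-B, 10:-C, 11:+C, 12:+C, 13:+C, 14:+C, 15:-B
No rule fires across all 15 points.

none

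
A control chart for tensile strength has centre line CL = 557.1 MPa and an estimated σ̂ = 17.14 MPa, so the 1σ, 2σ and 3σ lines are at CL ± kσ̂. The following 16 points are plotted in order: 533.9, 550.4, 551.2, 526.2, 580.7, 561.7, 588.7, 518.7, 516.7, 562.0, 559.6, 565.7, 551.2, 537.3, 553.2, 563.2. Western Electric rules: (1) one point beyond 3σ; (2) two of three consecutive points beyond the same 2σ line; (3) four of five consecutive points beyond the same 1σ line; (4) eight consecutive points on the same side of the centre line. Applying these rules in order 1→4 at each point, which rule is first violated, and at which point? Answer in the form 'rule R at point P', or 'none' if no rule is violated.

rule 2 at point 9

Zone of each point (C = within 1σ̂, B = 1σ̂–2σ̂, A = 2σ̂–3σ̂, * = beyond 3σ̂; sign = side of CL): 1:-B, 2:-C, 3:-C, 4:-B, 5:+B, 6:+C, 7:+B, 8:-A, 9:-A, 10:+C, 11:+C, 12:+C, 13:-C, 14:-B, 15:-C, 16:+C
Rule 2 (two of three consecutive points beyond the same 2σ limit) is satisfied at point 9.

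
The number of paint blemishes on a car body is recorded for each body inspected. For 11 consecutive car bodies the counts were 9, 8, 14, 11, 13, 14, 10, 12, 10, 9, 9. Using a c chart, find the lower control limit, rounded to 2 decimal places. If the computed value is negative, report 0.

0.95

c̄ = (9 + 8 + 14 + 11 + 13 + 14 + 10 + 12 + 10 + 9 + 9) / 11 = 119 / 11 = 10.8182
LCL = c̄ − 3√c̄ = 10.8182 − 3 × 3.2891 = 0.9509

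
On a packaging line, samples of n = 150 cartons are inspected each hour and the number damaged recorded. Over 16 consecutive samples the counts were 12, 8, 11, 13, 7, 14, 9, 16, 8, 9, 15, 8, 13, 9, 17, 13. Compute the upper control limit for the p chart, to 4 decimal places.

p̄ = Σdᵢ / (k·n) = 182 / (16 × 150) = 0.07583
UCL = p̄ + 3·√(p̄(1−p̄)/n) = 0.07583 + 3 × √(0.07583×0.92417/150) = 0.07583 + 3 × 0.02162 = 0.14068

0.1407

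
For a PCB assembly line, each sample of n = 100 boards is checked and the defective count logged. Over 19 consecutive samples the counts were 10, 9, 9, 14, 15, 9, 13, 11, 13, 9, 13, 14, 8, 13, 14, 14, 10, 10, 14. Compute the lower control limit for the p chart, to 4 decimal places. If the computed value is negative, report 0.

0.0205

p̄ = Σdᵢ / (k·n) = 222 / (19 × 100) = 0.11684
LCL = p̄ − 3·√(p̄(1−p̄)/n) = 0.11684 − 3 × 0.03212 = 0.02047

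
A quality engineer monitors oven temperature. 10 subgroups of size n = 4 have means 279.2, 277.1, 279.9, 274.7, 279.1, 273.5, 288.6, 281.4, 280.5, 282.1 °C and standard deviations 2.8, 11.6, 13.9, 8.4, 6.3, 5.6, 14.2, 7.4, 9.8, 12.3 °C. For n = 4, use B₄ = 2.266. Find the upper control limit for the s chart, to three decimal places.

20.915

s̄ = (2.8 + 11.6 + 13.9 + 8.4 + 6.3 + 5.6 + 14.2 + 7.4 + 9.8 + 12.3) / 10 = 9.2300
UCL_s = B₄·s̄ = 2.266 × 9.2300 = 20.9152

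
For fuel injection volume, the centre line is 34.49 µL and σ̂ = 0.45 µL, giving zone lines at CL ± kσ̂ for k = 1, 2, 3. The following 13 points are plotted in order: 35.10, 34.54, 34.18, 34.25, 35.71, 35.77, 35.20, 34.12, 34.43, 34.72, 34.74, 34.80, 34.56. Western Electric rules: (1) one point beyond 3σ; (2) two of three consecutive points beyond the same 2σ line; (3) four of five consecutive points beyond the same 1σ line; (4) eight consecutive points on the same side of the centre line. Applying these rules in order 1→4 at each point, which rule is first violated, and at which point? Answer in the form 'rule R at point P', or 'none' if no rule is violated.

rule 2 at point 6

Zone of each point (C = within 1σ̂, B = 1σ̂–2σ̂, A = 2σ̂–3σ̂, * = beyond 3σ̂; sign = side of CL): 1:+B, 2:+C, 3:-C, 4:-C, 5:+A, 6:+A, 7:+B, 8:-C, 9:-C, 10:+C, 11:+C, 12:+C, 13:+C
Rule 2 (two of three consecutive points beyond the same 2σ limit) is satisfied at point 6.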